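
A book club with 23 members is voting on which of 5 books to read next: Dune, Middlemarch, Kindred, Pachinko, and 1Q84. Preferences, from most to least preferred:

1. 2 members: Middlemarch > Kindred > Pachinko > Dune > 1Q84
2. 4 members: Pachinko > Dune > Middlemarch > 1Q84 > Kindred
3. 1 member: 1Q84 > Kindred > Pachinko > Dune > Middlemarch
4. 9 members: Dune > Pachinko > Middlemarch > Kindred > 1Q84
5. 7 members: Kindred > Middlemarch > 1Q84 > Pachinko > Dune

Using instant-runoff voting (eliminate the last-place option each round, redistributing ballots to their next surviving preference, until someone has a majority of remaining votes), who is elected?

Round 1: Dune 9, Middlemarch 2, Kindred 7, Pachinko 4, 1Q84 1. Eliminate 1Q84.
Round 2: Dune 9, Middlemarch 2, Kindred 8, Pachinko 4. Eliminate Middlemarch.
Round 3: Dune 9, Kindred 10, Pachinko 4. Eliminate Pachinko.
Round 4: Dune 13, Kindred 10. Dune has a majority.

Dune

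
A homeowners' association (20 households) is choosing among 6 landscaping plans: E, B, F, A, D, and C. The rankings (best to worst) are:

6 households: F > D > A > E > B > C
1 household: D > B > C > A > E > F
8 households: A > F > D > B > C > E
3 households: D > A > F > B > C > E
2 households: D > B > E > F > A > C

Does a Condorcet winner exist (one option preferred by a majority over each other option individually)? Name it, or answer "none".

Checking pairwise contests:
B beats E 14–6.
F beats B 17–3.
A beats F 12–8.
D beats A 12–8.
F beats D 14–6.
B beats C 20–0.
Every option loses at least one head-to-head, so there is no Condorcet winner.

none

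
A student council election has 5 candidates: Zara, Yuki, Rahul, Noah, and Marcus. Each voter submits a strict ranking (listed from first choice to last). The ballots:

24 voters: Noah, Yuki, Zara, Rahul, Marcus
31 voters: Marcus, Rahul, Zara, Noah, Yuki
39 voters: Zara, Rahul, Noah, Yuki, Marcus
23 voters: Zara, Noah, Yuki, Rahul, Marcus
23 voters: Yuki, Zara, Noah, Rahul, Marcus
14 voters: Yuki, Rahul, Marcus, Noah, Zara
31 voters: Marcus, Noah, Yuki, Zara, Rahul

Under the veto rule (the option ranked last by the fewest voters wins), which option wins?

Last-place votes: Zara 14, Yuki 31, Rahul 31, Noah 0, Marcus 109.
Noah is ranked last by the fewest voters, so Noah wins.

Noah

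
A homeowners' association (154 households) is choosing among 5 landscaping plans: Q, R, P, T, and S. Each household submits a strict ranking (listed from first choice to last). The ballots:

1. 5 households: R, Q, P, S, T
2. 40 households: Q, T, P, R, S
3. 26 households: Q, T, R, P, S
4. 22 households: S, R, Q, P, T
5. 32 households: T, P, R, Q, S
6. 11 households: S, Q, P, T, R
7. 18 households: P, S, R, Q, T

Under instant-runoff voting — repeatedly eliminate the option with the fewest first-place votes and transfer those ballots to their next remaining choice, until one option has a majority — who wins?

Q

Round 1: Q 66, R 5, P 18, T 32, S 33. Eliminate R.
Round 2: Q 71, P 18, T 32, S 33. Eliminate P.
Round 3: Q 71, T 32, S 51. Eliminate T.
Round 4: Q 103, S 51. Q has a majority.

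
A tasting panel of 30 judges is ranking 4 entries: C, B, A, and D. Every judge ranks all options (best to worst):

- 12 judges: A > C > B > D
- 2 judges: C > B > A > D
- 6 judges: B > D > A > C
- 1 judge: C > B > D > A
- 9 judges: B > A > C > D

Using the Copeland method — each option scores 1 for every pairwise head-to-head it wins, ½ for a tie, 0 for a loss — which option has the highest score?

B

C: beats D; ties B; loses to A → score 1.5.
B: beats A and D; ties C → score 2.5.
A: beats C and D; loses to B → score 2.
D: loses to C, B, and A → score 0.
B has the best pairwise record.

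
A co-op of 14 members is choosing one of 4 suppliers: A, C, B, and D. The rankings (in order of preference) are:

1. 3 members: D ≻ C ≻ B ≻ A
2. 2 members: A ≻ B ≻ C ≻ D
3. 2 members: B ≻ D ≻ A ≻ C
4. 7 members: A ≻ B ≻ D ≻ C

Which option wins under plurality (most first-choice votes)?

First-place votes: A 9, C 0, B 2, D 3.
A has the most first-place votes.

A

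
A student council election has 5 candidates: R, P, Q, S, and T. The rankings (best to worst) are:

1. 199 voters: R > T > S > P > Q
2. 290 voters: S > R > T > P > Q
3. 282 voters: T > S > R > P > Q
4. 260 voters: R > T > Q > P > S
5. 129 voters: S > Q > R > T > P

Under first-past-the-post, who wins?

First-place votes: R 459, P 0, Q 0, S 419, T 282.
R has the most first-place votes.

R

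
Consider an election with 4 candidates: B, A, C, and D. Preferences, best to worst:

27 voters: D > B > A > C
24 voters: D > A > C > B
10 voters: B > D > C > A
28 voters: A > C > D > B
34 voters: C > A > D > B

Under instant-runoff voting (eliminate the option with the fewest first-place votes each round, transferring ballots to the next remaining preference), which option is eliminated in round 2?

A

Round 1: B 10, A 28, C 34, D 51. Eliminate B.
Round 2: A 28, C 34, D 61. Eliminate A.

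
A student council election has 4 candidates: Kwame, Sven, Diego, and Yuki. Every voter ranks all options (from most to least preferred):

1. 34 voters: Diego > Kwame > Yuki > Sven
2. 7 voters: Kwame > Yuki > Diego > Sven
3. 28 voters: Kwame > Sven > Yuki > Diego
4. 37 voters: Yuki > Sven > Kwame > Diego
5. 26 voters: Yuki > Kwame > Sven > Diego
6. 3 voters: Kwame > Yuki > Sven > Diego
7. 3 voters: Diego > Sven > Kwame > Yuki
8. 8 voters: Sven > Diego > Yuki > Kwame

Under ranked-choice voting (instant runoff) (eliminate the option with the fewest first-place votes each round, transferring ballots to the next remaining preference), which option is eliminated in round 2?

Kwame

Round 1: Kwame 38, Sven 8, Diego 37, Yuki 63. Eliminate Sven.
Round 2: Kwame 38, Diego 45, Yuki 63. Eliminate Kwame.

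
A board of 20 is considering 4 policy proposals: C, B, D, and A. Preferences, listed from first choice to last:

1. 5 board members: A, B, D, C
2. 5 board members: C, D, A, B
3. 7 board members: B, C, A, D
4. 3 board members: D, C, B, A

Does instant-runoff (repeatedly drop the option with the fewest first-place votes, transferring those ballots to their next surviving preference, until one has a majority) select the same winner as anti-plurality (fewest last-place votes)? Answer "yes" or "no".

Instant-runoff — R1 C 5, B 7, D 3, A 5 (D out); R2 C 8, B 7, A 5 (A out); R3 C 8, B 12 (B winner). Winner: B.
Anti-plurality — last-place votes: C 5, B 5, D 7, A 3. Winner: A.
The two methods disagree.

no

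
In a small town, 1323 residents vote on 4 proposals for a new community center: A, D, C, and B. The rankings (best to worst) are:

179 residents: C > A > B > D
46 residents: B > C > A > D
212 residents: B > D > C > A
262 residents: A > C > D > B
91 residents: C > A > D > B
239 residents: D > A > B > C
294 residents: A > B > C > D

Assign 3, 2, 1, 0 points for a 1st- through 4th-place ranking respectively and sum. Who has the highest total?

A

A: 179·2 + 46·1 + 212·0 + 262·3 + 91·2 + 239·2 + 294·3 = 2732
D: 179·0 + 46·0 + 212·2 + 262·1 + 91·1 + 239·3 + 294·0 = 1494
C: 179·3 + 46·2 + 212·1 + 262·2 + 91·3 + 239·0 + 294·1 = 1932
B: 179·1 + 46·3 + 212·3 + 262·0 + 91·0 + 239·1 + 294·2 = 1780
A has the highest Borda score (2732).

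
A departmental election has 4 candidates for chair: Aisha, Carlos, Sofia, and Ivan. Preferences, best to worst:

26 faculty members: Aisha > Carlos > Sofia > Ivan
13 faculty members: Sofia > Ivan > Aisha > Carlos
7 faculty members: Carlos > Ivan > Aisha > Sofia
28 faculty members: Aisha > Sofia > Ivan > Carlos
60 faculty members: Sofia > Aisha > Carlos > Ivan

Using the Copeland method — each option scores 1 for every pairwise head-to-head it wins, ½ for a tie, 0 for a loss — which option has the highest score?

Aisha: beats Carlos and Ivan; loses to Sofia → score 2.
Carlos: beats Ivan; loses to Aisha and Sofia → score 1.
Sofia: beats Aisha, Carlos, and Ivan → score 3.
Ivan: loses to Aisha, Carlos, and Sofia → score 0.
Sofia has the best pairwise record.

Sofia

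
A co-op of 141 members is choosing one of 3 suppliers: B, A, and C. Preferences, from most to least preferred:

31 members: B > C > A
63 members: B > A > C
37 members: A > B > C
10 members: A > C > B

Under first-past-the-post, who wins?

B

First-place votes: B 94, A 47, C 0.
B has the most first-place votes.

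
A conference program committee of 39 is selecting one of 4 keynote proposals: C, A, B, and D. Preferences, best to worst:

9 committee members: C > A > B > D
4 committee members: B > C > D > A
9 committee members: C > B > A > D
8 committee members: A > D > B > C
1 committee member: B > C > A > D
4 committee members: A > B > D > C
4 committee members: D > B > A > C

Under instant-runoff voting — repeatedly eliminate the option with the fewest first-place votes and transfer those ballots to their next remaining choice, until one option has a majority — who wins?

Round 1: C 18, A 12, B 5, D 4. Eliminate D.
Round 2: C 18, A 12, B 9. Eliminate B.
Round 3: C 23, A 16. C has a majority.

C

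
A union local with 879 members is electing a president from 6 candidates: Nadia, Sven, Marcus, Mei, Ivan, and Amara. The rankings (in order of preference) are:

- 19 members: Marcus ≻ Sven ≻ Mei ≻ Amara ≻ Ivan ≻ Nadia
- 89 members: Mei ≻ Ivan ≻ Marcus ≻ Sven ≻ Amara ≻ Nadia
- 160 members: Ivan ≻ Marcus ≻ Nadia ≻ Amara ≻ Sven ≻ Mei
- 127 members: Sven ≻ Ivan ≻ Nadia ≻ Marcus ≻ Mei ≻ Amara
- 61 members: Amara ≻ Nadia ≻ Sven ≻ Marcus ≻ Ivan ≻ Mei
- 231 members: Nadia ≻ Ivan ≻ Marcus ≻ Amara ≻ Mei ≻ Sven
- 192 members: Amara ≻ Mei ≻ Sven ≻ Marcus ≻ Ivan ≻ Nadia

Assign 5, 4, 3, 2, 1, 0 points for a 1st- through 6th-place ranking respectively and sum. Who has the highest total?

Ivan

Nadia: 19·0 + 89·0 + 160·3 + 127·3 + 61·4 + 231·5 + 192·0 = 2260
Sven: 19·4 + 89·2 + 160·1 + 127·5 + 61·3 + 231·0 + 192·3 = 1808
Marcus: 19·5 + 89·3 + 160·4 + 127·2 + 61·2 + 231·3 + 192·2 = 2455
Mei: 19·3 + 89·5 + 160·0 + 127·1 + 61·0 + 231·1 + 192·4 = 1628
Ivan: 19·1 + 89·4 + 160·5 + 127·4 + 61·1 + 231·4 + 192·1 = 2860
Amara: 19·2 + 89·1 + 160·2 + 127·0 + 61·5 + 231·2 + 192·5 = 2174
Ivan has the highest Borda score (2860).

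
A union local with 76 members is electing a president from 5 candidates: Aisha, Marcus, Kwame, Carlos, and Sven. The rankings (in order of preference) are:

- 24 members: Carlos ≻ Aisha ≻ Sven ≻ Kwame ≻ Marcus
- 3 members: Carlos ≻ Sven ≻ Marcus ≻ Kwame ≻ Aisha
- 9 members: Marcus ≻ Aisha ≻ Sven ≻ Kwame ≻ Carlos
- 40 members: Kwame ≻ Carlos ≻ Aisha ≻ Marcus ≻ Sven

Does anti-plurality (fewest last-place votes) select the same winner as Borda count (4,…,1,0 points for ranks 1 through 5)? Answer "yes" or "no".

Anti-plurality — last-place votes: Aisha 3, Marcus 24, Kwame 0, Carlos 9, Sven 40. Winner: Kwame.
Borda — scores: Aisha 179, Marcus 82, Kwame 196, Carlos 228, Sven 75. Winner: Carlos.
The two methods disagree.

no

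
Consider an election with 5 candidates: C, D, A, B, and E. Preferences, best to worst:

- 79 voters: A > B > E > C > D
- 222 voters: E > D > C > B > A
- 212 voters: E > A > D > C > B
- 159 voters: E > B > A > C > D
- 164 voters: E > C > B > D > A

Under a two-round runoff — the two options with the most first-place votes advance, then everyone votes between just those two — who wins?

Round 1 first-place votes: C 0, D 0, A 79, B 0, E 757.
E and A advance.
Runoff: E is preferred to A by 757 voters; A by 79.
E wins the runoff.

E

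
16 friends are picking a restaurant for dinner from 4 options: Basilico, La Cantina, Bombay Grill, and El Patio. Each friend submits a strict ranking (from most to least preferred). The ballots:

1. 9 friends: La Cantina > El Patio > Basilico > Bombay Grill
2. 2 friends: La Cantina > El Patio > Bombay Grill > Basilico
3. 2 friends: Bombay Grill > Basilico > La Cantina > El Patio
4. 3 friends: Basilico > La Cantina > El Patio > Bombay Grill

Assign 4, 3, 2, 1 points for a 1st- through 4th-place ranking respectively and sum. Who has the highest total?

La Cantina

Basilico: 9·2 + 2·1 + 2·3 + 3·4 = 38
La Cantina: 9·4 + 2·4 + 2·2 + 3·3 = 57
Bombay Grill: 9·1 + 2·2 + 2·4 + 3·1 = 24
El Patio: 9·3 + 2·3 + 2·1 + 3·2 = 41
La Cantina has the highest Borda score (57).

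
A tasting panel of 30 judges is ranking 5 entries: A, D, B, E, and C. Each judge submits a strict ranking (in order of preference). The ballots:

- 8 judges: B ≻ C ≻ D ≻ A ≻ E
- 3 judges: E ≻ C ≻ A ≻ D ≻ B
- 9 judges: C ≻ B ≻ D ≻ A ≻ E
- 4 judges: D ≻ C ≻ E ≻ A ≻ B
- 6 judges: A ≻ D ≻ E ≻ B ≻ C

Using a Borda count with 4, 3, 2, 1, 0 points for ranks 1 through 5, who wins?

C

A: 8·1 + 3·2 + 9·1 + 4·1 + 6·4 = 51
D: 8·2 + 3·1 + 9·2 + 4·4 + 6·3 = 71
B: 8·4 + 3·0 + 9·3 + 4·0 + 6·1 = 65
E: 8·0 + 3·4 + 9·0 + 4·2 + 6·2 = 32
C: 8·3 + 3·3 + 9·4 + 4·3 + 6·0 = 81
C has the highest Borda score (81).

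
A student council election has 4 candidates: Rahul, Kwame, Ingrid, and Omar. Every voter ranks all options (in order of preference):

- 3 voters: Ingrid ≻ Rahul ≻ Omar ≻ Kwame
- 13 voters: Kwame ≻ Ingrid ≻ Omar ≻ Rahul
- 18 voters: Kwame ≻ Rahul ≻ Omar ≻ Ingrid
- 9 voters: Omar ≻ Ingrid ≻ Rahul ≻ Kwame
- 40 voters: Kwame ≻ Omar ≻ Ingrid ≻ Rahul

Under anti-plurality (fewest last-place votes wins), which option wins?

Last-place votes: Rahul 53, Kwame 12, Ingrid 18, Omar 0.
Omar is ranked last by the fewest voters, so Omar wins.

Omar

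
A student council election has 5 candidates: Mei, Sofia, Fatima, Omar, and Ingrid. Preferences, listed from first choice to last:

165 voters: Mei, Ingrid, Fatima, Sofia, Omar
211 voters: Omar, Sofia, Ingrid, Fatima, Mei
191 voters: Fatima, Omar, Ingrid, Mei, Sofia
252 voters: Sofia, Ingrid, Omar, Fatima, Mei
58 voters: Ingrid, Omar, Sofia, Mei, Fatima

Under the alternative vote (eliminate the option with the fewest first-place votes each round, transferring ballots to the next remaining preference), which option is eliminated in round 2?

Mei

Round 1: Mei 165, Sofia 252, Fatima 191, Omar 211, Ingrid 58. Eliminate Ingrid.
Round 2: Mei 165, Sofia 252, Fatima 191, Omar 269. Eliminate Mei.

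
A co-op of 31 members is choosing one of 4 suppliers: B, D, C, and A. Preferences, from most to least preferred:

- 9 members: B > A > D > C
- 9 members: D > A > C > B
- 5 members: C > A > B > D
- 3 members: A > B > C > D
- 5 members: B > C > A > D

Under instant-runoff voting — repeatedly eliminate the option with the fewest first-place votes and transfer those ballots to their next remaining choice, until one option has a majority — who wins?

Round 1: B 14, D 9, C 5, A 3. Eliminate A.
Round 2: B 17, D 9, C 5. B has a majority.

B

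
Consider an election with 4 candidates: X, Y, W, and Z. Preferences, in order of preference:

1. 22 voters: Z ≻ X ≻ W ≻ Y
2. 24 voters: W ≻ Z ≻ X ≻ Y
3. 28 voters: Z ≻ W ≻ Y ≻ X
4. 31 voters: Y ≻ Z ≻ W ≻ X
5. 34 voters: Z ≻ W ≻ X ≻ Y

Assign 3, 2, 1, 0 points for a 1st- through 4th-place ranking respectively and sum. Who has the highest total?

X: 22·2 + 24·1 + 28·0 + 31·0 + 34·1 = 102
Y: 22·0 + 24·0 + 28·1 + 31·3 + 34·0 = 121
W: 22·1 + 24·3 + 28·2 + 31·1 + 34·2 = 249
Z: 22·3 + 24·2 + 28·3 + 31·2 + 34·3 = 362
Z has the highest Borda score (362).

Z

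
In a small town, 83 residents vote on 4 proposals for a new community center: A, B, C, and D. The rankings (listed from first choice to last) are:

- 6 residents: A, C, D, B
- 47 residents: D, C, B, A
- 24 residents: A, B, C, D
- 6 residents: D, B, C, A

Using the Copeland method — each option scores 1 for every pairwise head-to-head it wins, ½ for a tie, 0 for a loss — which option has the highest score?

D

A: loses to B, C, and D → score 0.
B: beats A; loses to C and D → score 1.
C: beats A and B; loses to D → score 2.
D: beats A, B, and C → score 3.
D has the best pairwise record.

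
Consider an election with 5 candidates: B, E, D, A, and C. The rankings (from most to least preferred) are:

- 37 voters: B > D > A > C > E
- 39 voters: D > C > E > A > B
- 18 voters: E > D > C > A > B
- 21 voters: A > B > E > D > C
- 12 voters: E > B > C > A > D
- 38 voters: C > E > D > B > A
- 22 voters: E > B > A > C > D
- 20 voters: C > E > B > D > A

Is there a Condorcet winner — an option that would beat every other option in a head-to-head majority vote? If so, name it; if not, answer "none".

none

Checking pairwise contests:
E beats B 149–58.
C beats E 134–73.
B beats D 112–95.
B beats A 129–78.
D beats C 115–92.
Every option loses at least one head-to-head, so there is no Condorcet winner.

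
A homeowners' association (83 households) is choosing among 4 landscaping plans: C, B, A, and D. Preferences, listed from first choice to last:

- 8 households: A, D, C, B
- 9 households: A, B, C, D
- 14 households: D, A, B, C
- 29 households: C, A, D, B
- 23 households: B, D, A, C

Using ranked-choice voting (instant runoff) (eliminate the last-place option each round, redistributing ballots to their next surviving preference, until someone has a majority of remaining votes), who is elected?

A

Round 1: C 29, B 23, A 17, D 14. Eliminate D.
Round 2: C 29, B 23, A 31. Eliminate B.
Round 3: C 29, A 54. A has a majority.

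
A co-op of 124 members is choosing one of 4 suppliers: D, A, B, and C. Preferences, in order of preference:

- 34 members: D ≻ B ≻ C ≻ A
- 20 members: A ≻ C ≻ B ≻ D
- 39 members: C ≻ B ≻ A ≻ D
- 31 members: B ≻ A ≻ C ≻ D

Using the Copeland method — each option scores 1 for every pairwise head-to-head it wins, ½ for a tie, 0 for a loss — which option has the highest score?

B

D: loses to A, B, and C → score 0.
A: beats D; loses to B and C → score 1.
B: beats D, A, and C → score 3.
C: beats D and A; loses to B → score 2.
B has the best pairwise record.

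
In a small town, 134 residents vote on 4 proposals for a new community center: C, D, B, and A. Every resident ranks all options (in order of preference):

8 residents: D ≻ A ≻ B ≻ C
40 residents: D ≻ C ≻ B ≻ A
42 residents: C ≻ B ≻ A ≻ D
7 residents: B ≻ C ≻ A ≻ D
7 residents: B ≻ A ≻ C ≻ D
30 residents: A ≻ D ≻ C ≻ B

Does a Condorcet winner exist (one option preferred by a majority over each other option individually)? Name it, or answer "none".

Checking pairwise contests:
D beats C 78–56.
A beats D 86–48.
C beats B 112–22.
C beats A 89–45.
Every option loses at least one head-to-head, so there is no Condorcet winner.

none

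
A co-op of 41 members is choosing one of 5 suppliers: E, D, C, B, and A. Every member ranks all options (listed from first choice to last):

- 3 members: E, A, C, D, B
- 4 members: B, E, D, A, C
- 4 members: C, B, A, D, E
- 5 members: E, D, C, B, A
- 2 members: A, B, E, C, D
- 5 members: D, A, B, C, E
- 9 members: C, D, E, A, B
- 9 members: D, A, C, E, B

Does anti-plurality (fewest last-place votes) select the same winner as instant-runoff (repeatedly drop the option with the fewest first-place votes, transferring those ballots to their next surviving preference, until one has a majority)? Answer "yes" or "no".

Anti-plurality — last-place votes: E 9, D 2, C 4, B 21, A 5. Winner: D.
Instant-runoff — R1 E 8, D 14, C 13, B 4, A 2 (A out); R2 E 8, D 14, C 13, B 6 (B out); R3 E 14, D 14, C 13 (C out); R4 E 14, D 27 (D winner). Winner: D.
The two methods agree.

yes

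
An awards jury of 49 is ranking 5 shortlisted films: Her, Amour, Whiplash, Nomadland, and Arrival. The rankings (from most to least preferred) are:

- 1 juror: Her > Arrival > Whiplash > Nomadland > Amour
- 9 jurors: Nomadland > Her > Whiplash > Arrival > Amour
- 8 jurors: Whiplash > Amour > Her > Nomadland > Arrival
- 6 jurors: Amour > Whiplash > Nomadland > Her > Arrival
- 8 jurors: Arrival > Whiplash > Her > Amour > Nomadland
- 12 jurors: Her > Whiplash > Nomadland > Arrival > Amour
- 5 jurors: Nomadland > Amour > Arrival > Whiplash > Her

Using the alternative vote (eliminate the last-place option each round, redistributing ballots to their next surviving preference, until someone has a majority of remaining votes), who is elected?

Round 1: Her 13, Amour 6, Whiplash 8, Nomadland 14, Arrival 8. Eliminate Amour.
Round 2: Her 13, Whiplash 14, Nomadland 14, Arrival 8. Eliminate Arrival.
Round 3: Her 13, Whiplash 22, Nomadland 14. Eliminate Her.
Round 4: Whiplash 35, Nomadland 14. Whiplash has a majority.

Whiplash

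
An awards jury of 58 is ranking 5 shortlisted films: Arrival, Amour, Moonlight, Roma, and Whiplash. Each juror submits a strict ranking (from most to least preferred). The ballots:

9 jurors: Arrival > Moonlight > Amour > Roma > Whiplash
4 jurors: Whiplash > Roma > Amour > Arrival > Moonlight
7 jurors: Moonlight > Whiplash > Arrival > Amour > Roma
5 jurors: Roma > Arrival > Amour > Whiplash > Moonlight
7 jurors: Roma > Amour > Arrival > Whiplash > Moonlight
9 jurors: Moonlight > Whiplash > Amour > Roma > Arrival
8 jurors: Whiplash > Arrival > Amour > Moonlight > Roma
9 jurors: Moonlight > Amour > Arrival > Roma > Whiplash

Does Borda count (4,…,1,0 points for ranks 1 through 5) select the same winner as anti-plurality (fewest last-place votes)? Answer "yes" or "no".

no

Borda — scores: Arrival 125, Amour 125, Moonlight 135, Roma 87, Whiplash 108. Winner: Moonlight.
Anti-plurality — last-place votes: Arrival 9, Amour 0, Moonlight 16, Roma 15, Whiplash 18. Winner: Amour.
The two methods disagree.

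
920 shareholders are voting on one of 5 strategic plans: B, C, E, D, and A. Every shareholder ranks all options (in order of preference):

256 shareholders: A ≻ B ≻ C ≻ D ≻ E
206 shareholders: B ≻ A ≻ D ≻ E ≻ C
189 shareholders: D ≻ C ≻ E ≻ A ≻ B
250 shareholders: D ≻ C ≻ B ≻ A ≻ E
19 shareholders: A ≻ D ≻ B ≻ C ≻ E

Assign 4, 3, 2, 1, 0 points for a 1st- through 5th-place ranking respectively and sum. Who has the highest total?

D

B: 256·3 + 206·4 + 189·0 + 250·2 + 19·2 = 2130
C: 256·2 + 206·0 + 189·3 + 250·3 + 19·1 = 1848
E: 256·0 + 206·1 + 189·2 + 250·0 + 19·0 = 584
D: 256·1 + 206·2 + 189·4 + 250·4 + 19·3 = 2481
A: 256·4 + 206·3 + 189·1 + 250·1 + 19·4 = 2157
D has the highest Borda score (2481).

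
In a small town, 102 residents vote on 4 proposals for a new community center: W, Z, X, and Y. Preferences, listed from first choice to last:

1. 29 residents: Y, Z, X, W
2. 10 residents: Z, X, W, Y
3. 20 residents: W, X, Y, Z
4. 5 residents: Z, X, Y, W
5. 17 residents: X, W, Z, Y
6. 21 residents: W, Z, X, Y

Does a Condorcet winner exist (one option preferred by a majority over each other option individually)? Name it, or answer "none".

none

Checking pairwise contests:
X beats W 61–41.
W beats Z 58–44.
Z beats X 65–37.
W beats Y 68–34.
Every option loses at least one head-to-head, so there is no Condorcet winner.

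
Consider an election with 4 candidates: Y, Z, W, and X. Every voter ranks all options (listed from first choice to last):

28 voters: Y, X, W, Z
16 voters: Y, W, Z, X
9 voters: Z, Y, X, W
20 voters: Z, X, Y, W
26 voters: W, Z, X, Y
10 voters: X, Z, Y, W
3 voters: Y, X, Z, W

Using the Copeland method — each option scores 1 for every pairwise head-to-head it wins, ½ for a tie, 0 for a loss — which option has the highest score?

Z

Y: beats W; ties X; loses to Z → score 1.5.
Z: beats Y and X; loses to W → score 2.
W: beats Z; loses to Y and X → score 1.
X: beats W; ties Y; loses to Z → score 1.5.
Z has the best pairwise record.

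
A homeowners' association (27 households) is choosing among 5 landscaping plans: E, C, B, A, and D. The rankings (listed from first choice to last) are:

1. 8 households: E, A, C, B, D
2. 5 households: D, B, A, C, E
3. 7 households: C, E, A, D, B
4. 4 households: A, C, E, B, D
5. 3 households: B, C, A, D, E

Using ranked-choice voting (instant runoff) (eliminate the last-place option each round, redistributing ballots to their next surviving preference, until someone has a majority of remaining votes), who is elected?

Round 1: E 8, C 7, B 3, A 4, D 5. Eliminate B.
Round 2: E 8, C 10, A 4, D 5. Eliminate A.
Round 3: E 8, C 14, D 5. C has a majority.

C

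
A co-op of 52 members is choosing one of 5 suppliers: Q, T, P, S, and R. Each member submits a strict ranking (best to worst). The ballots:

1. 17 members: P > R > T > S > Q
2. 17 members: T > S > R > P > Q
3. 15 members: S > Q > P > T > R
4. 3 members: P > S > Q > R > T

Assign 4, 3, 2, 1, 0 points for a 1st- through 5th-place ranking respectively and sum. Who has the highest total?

S

Q: 17·0 + 17·0 + 15·3 + 3·2 = 51
T: 17·2 + 17·4 + 15·1 + 3·0 = 117
P: 17·4 + 17·1 + 15·2 + 3·4 = 127
S: 17·1 + 17·3 + 15·4 + 3·3 = 137
R: 17·3 + 17·2 + 15·0 + 3·1 = 88
S has the highest Borda score (137).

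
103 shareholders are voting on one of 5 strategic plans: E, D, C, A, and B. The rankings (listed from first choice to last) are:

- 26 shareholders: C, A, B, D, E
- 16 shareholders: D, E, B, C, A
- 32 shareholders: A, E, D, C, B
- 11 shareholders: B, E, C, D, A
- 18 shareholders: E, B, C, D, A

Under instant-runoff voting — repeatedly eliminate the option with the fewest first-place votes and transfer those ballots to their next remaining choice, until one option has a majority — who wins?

Round 1: E 18, D 16, C 26, A 32, B 11. Eliminate B.
Round 2: E 29, D 16, C 26, A 32. Eliminate D.
Round 3: E 45, C 26, A 32. Eliminate C.
Round 4: E 45, A 58. A has a majority.

A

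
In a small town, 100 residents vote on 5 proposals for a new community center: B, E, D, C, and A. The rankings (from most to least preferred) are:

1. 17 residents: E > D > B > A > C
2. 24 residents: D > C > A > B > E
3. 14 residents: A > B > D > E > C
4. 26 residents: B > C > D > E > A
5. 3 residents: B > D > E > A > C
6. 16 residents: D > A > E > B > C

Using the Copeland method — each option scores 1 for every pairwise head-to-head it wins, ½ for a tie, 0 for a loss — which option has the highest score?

D

B: beats E and C; loses to D and A → score 2.
E: ties C; loses to B, D, and A → score 0.5.
D: beats B, E, C, and A → score 4.
C: ties E and A; loses to B and D → score 1.
A: beats B and E; ties C; loses to D → score 2.5.
D has the best pairwise record.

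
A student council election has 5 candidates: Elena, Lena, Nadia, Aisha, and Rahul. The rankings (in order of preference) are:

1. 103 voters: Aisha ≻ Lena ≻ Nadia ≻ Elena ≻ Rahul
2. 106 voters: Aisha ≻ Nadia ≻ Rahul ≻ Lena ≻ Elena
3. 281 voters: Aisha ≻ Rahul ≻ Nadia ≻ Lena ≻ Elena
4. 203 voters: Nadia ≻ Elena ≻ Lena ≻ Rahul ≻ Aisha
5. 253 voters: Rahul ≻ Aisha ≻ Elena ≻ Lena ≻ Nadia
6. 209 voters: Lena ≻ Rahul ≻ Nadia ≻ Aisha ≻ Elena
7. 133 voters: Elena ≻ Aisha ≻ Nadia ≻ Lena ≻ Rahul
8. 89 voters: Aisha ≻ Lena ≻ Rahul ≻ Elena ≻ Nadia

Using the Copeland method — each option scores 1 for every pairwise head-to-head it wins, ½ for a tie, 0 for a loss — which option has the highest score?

Aisha

Elena: loses to Lena, Nadia, Aisha, and Rahul → score 0.
Lena: beats Elena and Rahul; loses to Nadia and Aisha → score 2.
Nadia: beats Elena and Lena; loses to Aisha and Rahul → score 2.
Aisha: beats Elena, Lena, Nadia, and Rahul → score 4.
Rahul: beats Elena and Nadia; loses to Lena and Aisha → score 2.
Aisha has the best pairwise record.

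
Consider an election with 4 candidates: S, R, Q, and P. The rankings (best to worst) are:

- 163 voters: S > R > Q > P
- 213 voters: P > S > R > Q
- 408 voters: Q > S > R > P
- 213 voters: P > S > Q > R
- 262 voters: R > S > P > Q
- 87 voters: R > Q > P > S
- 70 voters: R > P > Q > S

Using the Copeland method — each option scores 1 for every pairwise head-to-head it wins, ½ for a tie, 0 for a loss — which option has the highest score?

S: beats R, Q, and P → score 3.
R: beats Q and P; loses to S → score 2.
Q: loses to S, R, and P → score 0.
P: beats Q; loses to S and R → score 1.
S has the best pairwise record.

S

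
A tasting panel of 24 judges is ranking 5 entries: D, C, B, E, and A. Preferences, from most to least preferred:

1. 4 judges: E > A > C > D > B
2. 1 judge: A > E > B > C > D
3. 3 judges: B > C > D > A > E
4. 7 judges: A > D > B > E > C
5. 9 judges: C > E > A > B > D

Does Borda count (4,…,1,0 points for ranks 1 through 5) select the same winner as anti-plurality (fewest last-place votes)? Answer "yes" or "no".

yes

Borda — scores: D 31, C 54, B 37, E 53, A 65. Winner: A.
Anti-plurality — last-place votes: D 10, C 7, B 4, E 3, A 0. Winner: A.
The two methods agree.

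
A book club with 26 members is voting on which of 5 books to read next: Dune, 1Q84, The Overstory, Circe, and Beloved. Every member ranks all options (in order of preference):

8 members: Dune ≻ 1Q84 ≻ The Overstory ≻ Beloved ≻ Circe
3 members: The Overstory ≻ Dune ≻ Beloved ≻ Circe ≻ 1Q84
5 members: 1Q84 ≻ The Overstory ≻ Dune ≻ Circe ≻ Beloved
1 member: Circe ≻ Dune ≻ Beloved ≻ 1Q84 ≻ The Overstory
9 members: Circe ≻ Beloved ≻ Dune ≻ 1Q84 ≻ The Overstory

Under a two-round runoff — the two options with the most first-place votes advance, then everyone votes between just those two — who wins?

Dune

Round 1 first-place votes: Dune 8, 1Q84 5, The Overstory 3, Circe 10, Beloved 0.
Circe and Dune advance.
Runoff: Circe is preferred to Dune by 10 voters; Dune by 16.
Dune wins the runoff.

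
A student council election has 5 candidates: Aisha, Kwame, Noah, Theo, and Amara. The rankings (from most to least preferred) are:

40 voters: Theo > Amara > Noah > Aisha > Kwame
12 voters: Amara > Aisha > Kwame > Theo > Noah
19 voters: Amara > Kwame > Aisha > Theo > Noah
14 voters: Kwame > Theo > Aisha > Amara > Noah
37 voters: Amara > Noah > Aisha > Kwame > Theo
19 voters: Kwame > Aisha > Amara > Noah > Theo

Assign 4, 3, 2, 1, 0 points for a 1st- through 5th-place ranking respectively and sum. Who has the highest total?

Amara

Aisha: 40·1 + 12·3 + 19·2 + 14·2 + 37·2 + 19·3 = 273
Kwame: 40·0 + 12·2 + 19·3 + 14·4 + 37·1 + 19·4 = 250
Noah: 40·2 + 12·0 + 19·0 + 14·0 + 37·3 + 19·1 = 210
Theo: 40·4 + 12·1 + 19·1 + 14·3 + 37·0 + 19·0 = 233
Amara: 40·3 + 12·4 + 19·4 + 14·1 + 37·4 + 19·2 = 444
Amara has the highest Borda score (444).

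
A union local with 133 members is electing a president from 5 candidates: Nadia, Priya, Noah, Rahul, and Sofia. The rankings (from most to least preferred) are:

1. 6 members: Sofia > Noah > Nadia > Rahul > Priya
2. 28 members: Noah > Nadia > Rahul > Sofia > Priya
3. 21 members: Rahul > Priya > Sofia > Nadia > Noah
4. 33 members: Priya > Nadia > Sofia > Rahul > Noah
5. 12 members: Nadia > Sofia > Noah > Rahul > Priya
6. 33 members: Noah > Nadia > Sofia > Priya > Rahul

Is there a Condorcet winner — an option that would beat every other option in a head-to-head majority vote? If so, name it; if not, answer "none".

Checking pairwise contests:
Noah beats Nadia 67–66.
Nadia beats Priya 79–54.
Sofia beats Noah 72–61.
Nadia beats Rahul 112–21.
Nadia beats Sofia 106–27.
Every option loses at least one head-to-head, so there is no Condorcet winner.

none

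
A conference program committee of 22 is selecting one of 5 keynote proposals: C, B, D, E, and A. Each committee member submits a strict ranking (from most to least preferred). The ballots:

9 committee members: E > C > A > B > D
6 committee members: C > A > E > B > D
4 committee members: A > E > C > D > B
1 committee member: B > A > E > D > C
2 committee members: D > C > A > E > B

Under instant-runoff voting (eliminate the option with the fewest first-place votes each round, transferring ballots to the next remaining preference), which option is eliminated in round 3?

Round 1: C 6, B 1, D 2, E 9, A 4. Eliminate B.
Round 2: C 6, D 2, E 9, A 5. Eliminate D.
Round 3: C 8, E 9, A 5. Eliminate A.

A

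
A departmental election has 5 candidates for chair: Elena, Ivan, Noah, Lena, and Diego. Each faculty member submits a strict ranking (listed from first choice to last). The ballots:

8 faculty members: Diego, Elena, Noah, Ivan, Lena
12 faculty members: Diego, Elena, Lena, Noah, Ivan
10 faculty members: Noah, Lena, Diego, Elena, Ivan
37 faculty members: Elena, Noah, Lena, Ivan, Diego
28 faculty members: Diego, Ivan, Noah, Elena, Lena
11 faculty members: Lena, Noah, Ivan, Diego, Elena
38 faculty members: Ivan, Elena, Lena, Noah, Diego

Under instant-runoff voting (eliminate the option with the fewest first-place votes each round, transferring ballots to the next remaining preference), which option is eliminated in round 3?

Round 1: Elena 37, Ivan 38, Noah 10, Lena 11, Diego 48. Eliminate Noah.
Round 2: Elena 37, Ivan 38, Lena 21, Diego 48. Eliminate Lena.
Round 3: Elena 37, Ivan 49, Diego 58. Eliminate Elena.

Elena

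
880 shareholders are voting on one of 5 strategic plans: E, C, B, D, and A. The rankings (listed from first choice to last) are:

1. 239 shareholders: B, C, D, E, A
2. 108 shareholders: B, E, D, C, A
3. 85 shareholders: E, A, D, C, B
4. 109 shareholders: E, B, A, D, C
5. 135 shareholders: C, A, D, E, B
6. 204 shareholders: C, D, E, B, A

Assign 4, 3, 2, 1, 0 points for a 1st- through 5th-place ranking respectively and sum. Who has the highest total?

E: 239·1 + 108·3 + 85·4 + 109·4 + 135·1 + 204·2 = 1882
C: 239·3 + 108·1 + 85·1 + 109·0 + 135·4 + 204·4 = 2266
B: 239·4 + 108·4 + 85·0 + 109·3 + 135·0 + 204·1 = 1919
D: 239·2 + 108·2 + 85·2 + 109·1 + 135·2 + 204·3 = 1855
A: 239·0 + 108·0 + 85·3 + 109·2 + 135·3 + 204·0 = 878
C has the highest Borda score (2266).

C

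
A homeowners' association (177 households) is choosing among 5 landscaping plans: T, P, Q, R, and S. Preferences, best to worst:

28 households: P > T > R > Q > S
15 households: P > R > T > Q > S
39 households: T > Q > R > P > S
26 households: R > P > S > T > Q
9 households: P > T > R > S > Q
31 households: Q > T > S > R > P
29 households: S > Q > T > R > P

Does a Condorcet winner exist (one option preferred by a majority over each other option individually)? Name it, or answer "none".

T vs P: 99–78 for T.
T vs Q: 117–60 for T.
T vs R: 136–41 for T.
T vs S: 122–55 for T.
T beats every other option head-to-head.

T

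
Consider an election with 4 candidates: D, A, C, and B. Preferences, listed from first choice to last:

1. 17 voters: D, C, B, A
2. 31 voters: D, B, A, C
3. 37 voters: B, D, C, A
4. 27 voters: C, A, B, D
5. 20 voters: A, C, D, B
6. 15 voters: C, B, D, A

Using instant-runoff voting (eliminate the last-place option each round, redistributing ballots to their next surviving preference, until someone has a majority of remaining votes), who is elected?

D

Round 1: D 48, A 20, C 42, B 37. Eliminate A.
Round 2: D 48, C 62, B 37. Eliminate B.
Round 3: D 85, C 62. D has a majority.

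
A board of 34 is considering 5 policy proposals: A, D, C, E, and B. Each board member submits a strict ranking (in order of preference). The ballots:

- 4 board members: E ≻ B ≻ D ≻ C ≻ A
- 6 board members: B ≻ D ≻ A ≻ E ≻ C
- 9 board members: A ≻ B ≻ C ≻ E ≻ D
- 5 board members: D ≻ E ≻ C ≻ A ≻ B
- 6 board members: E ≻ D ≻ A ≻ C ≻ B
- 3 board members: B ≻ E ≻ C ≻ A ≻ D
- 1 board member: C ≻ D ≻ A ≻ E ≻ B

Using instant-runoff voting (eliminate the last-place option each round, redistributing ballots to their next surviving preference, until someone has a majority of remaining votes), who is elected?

E

Round 1: A 9, D 5, C 1, E 10, B 9. Eliminate C.
Round 2: A 9, D 6, E 10, B 9. Eliminate D.
Round 3: A 10, E 15, B 9. Eliminate B.
Round 4: A 16, E 18. E has a majority.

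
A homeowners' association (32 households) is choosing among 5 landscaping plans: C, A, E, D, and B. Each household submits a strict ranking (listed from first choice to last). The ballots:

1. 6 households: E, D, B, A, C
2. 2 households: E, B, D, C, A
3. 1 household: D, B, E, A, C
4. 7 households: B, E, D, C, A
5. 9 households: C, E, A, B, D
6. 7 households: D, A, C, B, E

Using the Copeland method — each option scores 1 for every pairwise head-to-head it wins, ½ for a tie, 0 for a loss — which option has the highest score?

C: beats A; ties E and B; loses to D → score 2.
A: ties B; loses to C, E, and D → score 0.5.
E: beats A, D, and B; ties C → score 3.5.
D: beats C and A; loses to E and B → score 2.
B: beats D; ties C and A; loses to E → score 2.
E has the best pairwise record.

E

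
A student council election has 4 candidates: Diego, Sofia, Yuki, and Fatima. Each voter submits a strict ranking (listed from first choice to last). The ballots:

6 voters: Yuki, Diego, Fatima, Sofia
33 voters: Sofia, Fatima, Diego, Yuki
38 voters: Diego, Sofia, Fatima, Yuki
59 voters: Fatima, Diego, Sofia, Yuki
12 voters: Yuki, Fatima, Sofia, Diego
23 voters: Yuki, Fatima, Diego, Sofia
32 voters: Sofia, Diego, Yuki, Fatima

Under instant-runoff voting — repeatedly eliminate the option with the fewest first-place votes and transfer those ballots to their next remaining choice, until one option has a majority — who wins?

Sofia

Round 1: Diego 38, Sofia 65, Yuki 41, Fatima 59. Eliminate Diego.
Round 2: Sofia 103, Yuki 41, Fatima 59. Sofia has a majority.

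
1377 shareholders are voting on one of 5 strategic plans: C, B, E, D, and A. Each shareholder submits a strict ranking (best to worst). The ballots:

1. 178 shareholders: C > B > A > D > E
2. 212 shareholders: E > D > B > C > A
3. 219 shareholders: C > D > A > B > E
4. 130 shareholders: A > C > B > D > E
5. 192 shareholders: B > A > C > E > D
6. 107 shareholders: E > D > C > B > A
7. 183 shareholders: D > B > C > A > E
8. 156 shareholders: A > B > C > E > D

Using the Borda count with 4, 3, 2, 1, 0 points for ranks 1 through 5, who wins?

C

C: 178·4 + 212·1 + 219·4 + 130·3 + 192·2 + 107·2 + 183·2 + 156·2 = 3466
B: 178·3 + 212·2 + 219·1 + 130·2 + 192·4 + 107·1 + 183·3 + 156·3 = 3329
E: 178·0 + 212·4 + 219·0 + 130·0 + 192·1 + 107·4 + 183·0 + 156·1 = 1624
D: 178·1 + 212·3 + 219·3 + 130·1 + 192·0 + 107·3 + 183·4 + 156·0 = 2654
A: 178·2 + 212·0 + 219·2 + 130·4 + 192·3 + 107·0 + 183·1 + 156·4 = 2697
C has the highest Borda score (3466).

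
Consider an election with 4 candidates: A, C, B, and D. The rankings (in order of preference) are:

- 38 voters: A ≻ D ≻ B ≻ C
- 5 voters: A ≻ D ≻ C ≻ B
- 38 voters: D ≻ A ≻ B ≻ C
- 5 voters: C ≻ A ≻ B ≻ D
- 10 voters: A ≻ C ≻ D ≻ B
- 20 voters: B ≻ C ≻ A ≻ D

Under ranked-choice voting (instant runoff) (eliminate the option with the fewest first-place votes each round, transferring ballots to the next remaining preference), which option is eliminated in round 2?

Round 1: A 53, C 5, B 20, D 38. Eliminate C.
Round 2: A 58, B 20, D 38. Eliminate B.

B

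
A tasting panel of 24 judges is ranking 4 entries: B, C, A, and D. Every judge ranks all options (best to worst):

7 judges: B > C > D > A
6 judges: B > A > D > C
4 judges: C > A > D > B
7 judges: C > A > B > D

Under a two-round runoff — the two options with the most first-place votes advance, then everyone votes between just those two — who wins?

Round 1 first-place votes: B 13, C 11, A 0, D 0.
B and C advance.
Runoff: B is preferred to C by 13 voters; C by 11.
B wins the runoff.

B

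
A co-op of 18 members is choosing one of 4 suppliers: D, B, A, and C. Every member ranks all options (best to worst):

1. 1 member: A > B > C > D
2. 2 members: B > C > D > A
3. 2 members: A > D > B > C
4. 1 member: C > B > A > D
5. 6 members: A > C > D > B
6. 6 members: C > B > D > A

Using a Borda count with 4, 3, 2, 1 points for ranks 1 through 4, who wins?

C

D: 1·1 + 2·2 + 2·3 + 1·1 + 6·2 + 6·2 = 36
B: 1·3 + 2·4 + 2·2 + 1·3 + 6·1 + 6·3 = 42
A: 1·4 + 2·1 + 2·4 + 1·2 + 6·4 + 6·1 = 46
C: 1·2 + 2·3 + 2·1 + 1·4 + 6·3 + 6·4 = 56
C has the highest Borda score (56).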